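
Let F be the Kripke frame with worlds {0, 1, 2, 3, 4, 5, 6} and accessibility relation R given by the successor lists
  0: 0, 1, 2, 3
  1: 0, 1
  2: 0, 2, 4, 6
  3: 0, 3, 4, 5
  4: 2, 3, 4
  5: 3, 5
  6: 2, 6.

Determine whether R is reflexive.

Yes

Reflexive: yes — every world is R-related to itself.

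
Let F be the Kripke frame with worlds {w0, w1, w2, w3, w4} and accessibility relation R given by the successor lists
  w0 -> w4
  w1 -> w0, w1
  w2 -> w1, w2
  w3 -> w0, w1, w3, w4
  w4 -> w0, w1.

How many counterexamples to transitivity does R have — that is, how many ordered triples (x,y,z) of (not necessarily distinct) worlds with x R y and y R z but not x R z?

Enumerating: (w0,w4,w0), (w0,w4,w1), (w1,w0,w4), (w2,w1,w0), (w4,w0,w4).

5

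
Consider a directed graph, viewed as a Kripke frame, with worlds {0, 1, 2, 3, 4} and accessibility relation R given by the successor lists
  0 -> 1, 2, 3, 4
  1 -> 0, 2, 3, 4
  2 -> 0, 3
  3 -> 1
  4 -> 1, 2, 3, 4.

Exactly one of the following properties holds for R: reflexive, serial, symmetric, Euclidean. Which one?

serial

Reflexive: no — 0 is not related to itself.
Serial: yes — every world has a successor (e.g. 0 R 1).
Symmetric: no — 0 R 3 but not 3 R 0.
Euclidean: no — 0 R 2 and 0 R 1, but not 2 R 1.
Only serial holds.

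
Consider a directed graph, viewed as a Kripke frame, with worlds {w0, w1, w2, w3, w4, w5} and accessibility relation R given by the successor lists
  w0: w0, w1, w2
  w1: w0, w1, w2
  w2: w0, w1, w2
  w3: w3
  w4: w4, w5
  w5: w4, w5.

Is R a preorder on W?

Reflexive: yes — every world is R-related to itself.
Transitive: yes — every two-step R-path is closed by a direct edge.
So R is a preorder.

Yes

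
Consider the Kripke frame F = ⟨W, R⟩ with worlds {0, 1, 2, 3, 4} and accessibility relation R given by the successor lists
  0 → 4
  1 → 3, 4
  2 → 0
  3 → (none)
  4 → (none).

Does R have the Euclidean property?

No

Euclidean: no — 1 R 3 and 1 R 4, but not 3 R 4.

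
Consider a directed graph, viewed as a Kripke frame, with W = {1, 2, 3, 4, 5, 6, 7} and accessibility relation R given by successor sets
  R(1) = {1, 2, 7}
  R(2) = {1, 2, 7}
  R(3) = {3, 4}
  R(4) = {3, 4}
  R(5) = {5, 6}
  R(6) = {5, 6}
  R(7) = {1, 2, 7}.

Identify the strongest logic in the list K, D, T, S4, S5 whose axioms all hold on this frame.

S5

Serial (axiom D): yes — every world has a successor (e.g. 1 R 1).
Reflexive (axiom T): yes — every world is R-related to itself.
Transitive (axiom 4): yes — every two-step R-path is closed by a direct edge.
Euclidean (axiom 5): yes — any two successors of a common world are R-related.
So F validates K, D, T, S4, S5. The strongest is S5.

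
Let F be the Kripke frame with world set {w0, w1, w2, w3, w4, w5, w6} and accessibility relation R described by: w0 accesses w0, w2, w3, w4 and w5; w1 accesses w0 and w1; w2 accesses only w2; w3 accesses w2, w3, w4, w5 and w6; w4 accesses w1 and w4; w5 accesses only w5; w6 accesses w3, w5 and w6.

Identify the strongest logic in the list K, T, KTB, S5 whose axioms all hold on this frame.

T

Reflexive (axiom T): yes — every world is R-related to itself.
Symmetric (axiom B): no — w0 R w2 but not w2 R w0.
Euclidean (axiom 5): no — w0 R w2 and w0 R w3, but not w2 R w3.
So F validates K, T; KTB would additionally require R to be symmetric. The strongest is T.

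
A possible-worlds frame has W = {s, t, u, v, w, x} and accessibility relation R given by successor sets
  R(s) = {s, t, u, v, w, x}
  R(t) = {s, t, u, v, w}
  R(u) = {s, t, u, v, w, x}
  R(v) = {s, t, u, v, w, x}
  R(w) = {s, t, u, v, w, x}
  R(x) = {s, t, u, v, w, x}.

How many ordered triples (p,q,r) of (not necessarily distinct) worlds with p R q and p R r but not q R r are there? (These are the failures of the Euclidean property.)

Enumerating: (s,t,x), (u,t,x), (v,t,x), (w,t,x), (x,t,x).

5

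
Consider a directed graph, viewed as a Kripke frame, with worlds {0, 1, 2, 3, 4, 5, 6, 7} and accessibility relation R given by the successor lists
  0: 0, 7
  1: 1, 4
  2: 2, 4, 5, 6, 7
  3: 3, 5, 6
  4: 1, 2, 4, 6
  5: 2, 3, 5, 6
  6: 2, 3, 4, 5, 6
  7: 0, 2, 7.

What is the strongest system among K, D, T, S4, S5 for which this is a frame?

Serial (axiom D): yes — every world has a successor (e.g. 0 R 0).
Reflexive (axiom T): yes — every world is R-related to itself.
Transitive (axiom 4): no — 0 R 7 and 7 R 2, but not 0 R 2.
Euclidean (axiom 5): no — 2 R 4 and 2 R 5, but not 4 R 5.
So F validates K, D, T; S4 would additionally require R to be transitive. The strongest is T.

T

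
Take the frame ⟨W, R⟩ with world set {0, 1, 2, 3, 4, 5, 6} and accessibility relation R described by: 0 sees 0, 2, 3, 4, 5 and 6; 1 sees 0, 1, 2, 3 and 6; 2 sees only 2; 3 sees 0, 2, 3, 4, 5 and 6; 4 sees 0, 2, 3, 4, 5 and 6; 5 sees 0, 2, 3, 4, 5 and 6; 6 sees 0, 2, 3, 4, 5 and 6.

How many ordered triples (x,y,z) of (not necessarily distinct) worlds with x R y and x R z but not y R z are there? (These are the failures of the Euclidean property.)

32

Enumerating: (0,2,0), (0,2,3), (0,2,4), (0,2,5), (0,2,6), (1,0,1), (1,2,0), (1,2,1), (1,2,3), (1,2,6), (1,3,1), (1,6,1), … and 20 more.
Total: 32.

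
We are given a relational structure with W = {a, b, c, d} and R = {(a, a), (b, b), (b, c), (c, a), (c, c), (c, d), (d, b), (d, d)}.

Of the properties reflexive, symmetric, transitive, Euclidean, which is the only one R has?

Reflexive: yes — every world is R-related to itself.
Symmetric: no — b R c but not c R b.
Transitive: no — b R c and c R a, but not b R a.
Euclidean: no — c R a and c R d, but not a R d.
Only reflexive holds.

reflexive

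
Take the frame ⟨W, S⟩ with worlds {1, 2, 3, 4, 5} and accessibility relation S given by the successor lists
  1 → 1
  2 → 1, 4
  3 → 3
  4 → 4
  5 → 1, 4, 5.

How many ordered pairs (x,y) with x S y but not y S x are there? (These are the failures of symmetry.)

4

Enumerating: (2,1), (2,4), (5,1), (5,4).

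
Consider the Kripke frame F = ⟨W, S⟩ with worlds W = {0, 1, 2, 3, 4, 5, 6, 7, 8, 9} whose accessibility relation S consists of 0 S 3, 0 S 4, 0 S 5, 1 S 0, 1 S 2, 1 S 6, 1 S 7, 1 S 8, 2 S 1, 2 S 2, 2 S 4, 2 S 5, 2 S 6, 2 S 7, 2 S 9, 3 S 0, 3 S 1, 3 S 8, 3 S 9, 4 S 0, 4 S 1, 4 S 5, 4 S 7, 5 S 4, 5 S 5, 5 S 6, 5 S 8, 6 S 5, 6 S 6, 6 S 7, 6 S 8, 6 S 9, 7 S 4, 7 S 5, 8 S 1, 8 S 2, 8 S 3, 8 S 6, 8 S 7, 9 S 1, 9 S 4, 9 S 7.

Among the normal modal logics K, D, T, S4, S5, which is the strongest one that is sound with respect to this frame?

Serial (axiom D): yes — every world has a successor (e.g. 0 S 3).
Reflexive (axiom T): no — 0 is not related to itself.
Transitive (axiom 4): no — 0 S 3 and 3 S 1, but not 0 S 1.
Euclidean (axiom 5): no — 0 S 3 and 0 S 4, but not 3 S 4.
So F validates K, D; T would additionally require S to be reflexive. The strongest is D.

D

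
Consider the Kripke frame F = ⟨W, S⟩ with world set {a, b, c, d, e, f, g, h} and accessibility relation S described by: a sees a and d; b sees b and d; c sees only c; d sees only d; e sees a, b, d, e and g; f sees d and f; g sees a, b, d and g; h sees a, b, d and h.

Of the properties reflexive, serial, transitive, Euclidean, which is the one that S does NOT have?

Reflexive: yes — every world is S-related to itself.
Serial: yes — every world has a successor (e.g. a S a).
Transitive: yes — every two-step S-path is closed by a direct edge.
Euclidean: no — e S a and e S b, but not a S b.
Only Euclidean fails.

Euclidean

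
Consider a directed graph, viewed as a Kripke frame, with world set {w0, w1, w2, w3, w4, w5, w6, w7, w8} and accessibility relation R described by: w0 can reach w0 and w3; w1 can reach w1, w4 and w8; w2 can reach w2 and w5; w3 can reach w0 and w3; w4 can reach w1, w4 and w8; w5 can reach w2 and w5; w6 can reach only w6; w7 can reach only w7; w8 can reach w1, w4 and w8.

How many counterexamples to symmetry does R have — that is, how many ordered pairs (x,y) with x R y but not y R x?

R is symmetric; there are no such tuples.

0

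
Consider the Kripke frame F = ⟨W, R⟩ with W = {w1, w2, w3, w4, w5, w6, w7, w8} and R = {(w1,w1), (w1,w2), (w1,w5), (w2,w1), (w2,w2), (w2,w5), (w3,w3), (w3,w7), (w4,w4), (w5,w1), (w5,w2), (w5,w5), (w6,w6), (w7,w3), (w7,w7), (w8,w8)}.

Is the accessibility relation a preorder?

Reflexive: yes — every world is R-related to itself.
Transitive: yes — every two-step R-path is closed by a direct edge.
So R is a preorder.

Yes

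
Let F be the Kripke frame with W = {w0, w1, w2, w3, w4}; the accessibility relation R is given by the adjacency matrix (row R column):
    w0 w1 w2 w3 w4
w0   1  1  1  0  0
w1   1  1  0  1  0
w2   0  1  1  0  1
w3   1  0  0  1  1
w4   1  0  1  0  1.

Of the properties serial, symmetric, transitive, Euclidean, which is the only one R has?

serial

Serial: yes — every world has a successor (e.g. w0 R w0).
Symmetric: no — w0 R w2 but not w2 R w0.
Transitive: no — w0 R w1 and w1 R w3, but not w0 R w3.
Euclidean: no — w0 R w1 and w0 R w2, but not w1 R w2.
Only serial holds.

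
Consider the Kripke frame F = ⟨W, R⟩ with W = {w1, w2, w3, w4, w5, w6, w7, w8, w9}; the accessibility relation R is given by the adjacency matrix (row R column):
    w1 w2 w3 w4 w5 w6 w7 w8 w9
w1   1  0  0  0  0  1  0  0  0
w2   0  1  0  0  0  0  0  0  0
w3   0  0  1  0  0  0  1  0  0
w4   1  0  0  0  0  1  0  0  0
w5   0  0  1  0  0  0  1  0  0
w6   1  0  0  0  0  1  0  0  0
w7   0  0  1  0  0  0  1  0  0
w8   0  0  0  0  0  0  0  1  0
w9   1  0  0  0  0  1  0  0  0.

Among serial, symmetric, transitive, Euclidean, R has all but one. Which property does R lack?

symmetric

Serial: yes — every world has a successor (e.g. w1 R w1).
Symmetric: no — w4 R w1 but not w1 R w4.
Transitive: yes — every two-step R-path is closed by a direct edge.
Euclidean: yes — any two successors of a common world are R-related.
Only symmetric fails.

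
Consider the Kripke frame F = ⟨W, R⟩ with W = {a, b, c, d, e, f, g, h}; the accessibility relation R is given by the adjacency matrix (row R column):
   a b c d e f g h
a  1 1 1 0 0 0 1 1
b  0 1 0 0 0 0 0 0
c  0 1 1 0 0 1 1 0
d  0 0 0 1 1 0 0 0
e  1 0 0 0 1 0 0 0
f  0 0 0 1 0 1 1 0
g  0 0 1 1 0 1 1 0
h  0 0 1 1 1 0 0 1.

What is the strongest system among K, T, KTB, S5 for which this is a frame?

Reflexive (axiom T): yes — every world is R-related to itself.
Symmetric (axiom B): no — a R b but not b R a.
Euclidean (axiom 5): no — a R b and a R c, but not b R c.
So F validates K, T; KTB would additionally require R to be symmetric. The strongest is T.

T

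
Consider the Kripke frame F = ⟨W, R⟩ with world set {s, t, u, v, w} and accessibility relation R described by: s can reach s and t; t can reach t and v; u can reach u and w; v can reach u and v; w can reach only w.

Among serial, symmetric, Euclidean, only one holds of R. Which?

serial

Serial: yes — every world has a successor (e.g. s R s).
Symmetric: no — s R t but not t R s.
Euclidean: no — s R t and s R s, but not t R s.
Only serial holds.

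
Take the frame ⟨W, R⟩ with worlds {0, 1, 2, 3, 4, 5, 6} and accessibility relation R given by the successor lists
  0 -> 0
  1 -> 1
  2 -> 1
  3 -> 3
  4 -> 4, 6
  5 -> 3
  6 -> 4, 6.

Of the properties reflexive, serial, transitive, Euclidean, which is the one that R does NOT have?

Reflexive: no — 2 is not related to itself.
Serial: yes — every world has a successor (e.g. 0 R 0).
Transitive: yes — every two-step R-path is closed by a direct edge.
Euclidean: yes — any two successors of a common world are R-related.
Only reflexive fails.

reflexive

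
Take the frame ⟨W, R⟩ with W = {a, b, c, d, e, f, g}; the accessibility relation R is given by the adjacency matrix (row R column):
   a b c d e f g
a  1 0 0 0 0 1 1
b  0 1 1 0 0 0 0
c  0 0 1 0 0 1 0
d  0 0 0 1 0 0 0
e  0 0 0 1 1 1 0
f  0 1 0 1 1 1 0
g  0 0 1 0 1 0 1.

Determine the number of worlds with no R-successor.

0

R is serial; there are no such worlds.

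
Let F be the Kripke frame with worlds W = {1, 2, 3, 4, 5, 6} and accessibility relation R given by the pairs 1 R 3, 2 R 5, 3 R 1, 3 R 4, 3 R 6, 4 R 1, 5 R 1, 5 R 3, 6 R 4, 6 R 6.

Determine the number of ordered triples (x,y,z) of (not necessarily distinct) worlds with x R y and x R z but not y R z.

Enumerating: (1,3,3), (2,5,5), (3,1,1), (3,1,4), (3,1,6), (3,4,4), (3,4,6), (3,6,1), (4,1,1), (5,1,1), (5,3,3), (6,4,4), (6,4,6).

13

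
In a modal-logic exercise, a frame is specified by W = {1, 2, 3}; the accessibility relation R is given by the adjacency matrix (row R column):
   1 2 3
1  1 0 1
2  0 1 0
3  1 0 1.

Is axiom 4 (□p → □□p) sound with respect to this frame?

Yes

By correspondence theory, 4 is valid on a frame iff R is transitive.
Transitive: yes — every two-step R-path is closed by a direct edge.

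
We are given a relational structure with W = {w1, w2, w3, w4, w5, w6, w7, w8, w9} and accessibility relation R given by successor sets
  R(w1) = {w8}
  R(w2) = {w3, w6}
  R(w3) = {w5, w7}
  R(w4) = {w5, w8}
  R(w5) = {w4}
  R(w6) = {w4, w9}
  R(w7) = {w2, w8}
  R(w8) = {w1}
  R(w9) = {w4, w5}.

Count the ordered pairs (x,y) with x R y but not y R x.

Enumerating: (w2,w3), (w2,w6), (w3,w5), (w3,w7), (w4,w8), (w6,w4), (w6,w9), (w7,w2), (w7,w8), (w9,w4), (w9,w5).

11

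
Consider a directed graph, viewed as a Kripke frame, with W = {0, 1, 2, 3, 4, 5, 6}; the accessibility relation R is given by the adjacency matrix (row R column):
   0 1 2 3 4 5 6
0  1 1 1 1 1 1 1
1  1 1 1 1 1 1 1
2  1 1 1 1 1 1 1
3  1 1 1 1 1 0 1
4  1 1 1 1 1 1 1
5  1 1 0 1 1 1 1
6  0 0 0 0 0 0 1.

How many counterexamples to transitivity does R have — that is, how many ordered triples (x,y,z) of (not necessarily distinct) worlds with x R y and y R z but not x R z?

8

Enumerating: (3,0,5), (3,1,5), (3,2,5), (3,4,5), (5,0,2), (5,1,2), (5,3,2), (5,4,2).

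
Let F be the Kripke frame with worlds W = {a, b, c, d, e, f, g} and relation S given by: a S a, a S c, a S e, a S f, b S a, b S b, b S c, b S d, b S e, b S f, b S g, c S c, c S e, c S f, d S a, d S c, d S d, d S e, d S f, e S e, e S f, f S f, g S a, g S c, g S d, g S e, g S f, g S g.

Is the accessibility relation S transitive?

Yes

Transitive: yes — every two-step S-path is closed by a direct edge.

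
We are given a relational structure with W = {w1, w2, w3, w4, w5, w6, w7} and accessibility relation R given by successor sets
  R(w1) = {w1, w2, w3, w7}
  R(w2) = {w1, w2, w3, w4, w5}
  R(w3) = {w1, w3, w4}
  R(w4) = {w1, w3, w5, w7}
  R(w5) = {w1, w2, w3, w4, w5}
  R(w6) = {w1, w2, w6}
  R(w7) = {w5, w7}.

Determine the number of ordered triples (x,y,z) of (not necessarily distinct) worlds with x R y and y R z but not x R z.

25

Enumerating: (w1,w2,w4), (w1,w2,w5), (w1,w3,w4), (w1,w7,w5), (w2,w1,w7), (w2,w4,w7), (w3,w1,w2), (w3,w1,w7), (w3,w4,w5), (w3,w4,w7), (w4,w1,w2), (w4,w3,w4), … and 13 more.
Total: 25.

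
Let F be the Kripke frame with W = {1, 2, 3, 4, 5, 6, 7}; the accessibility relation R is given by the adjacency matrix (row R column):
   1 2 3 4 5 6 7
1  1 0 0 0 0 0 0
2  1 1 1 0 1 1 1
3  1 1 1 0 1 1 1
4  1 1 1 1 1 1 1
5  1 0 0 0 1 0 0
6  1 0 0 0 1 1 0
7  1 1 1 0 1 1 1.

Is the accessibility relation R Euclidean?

No

Euclidean: no — 2 R 1 and 2 R 3, but not 1 R 3.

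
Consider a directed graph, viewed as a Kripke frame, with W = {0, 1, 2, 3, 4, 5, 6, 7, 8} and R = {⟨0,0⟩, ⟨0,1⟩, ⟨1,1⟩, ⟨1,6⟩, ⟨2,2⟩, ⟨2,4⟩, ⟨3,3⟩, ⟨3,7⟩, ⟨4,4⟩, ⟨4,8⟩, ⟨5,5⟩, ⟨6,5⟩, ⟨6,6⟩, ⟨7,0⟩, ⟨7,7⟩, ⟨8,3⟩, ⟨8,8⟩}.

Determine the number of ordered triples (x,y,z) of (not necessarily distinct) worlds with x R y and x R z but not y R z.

Enumerating: (0,1,0), (1,6,1), (2,4,2), (3,7,3), (4,8,4), (6,5,6), (7,0,7), (8,3,8).

8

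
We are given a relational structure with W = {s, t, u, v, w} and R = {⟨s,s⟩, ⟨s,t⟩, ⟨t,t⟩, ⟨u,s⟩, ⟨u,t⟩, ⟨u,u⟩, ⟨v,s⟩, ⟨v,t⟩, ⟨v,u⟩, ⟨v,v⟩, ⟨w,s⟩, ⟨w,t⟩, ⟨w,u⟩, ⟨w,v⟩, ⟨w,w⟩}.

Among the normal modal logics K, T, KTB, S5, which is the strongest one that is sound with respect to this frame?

T

Reflexive (axiom T): yes — every world is R-related to itself.
Symmetric (axiom B): no — s R t but not t R s.
Euclidean (axiom 5): no — u R t and u R s, but not t R s.
So F validates K, T; KTB would additionally require R to be symmetric. The strongest is T.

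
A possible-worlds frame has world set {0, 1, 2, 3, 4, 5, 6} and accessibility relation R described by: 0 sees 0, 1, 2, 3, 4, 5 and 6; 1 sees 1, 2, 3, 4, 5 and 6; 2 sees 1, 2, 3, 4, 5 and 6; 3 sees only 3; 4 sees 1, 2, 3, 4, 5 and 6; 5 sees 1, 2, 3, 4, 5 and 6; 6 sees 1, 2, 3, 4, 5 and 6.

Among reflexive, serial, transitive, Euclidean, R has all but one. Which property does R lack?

Euclidean

Reflexive: yes — every world is R-related to itself.
Serial: yes — every world has a successor (e.g. 0 R 0).
Transitive: yes — every two-step R-path is closed by a direct edge.
Euclidean: no — 0 R 3 and 0 R 1, but not 3 R 1.
Only Euclidean fails.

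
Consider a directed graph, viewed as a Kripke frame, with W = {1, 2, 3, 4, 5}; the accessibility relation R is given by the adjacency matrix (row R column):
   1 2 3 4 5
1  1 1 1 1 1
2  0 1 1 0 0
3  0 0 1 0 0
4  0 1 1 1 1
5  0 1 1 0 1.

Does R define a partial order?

Reflexive: yes — every world is R-related to itself.
Transitive: yes — every two-step R-path is closed by a direct edge.
Antisymmetric: yes — no distinct pair is related both ways.
So R is a partial order.

Yes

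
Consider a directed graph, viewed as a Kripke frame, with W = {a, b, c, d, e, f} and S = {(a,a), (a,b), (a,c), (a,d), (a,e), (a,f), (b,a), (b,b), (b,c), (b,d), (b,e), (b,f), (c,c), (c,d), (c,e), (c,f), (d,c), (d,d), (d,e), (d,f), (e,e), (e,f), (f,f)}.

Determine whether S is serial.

Serial: yes — every world has a successor (e.g. a S a).

Yes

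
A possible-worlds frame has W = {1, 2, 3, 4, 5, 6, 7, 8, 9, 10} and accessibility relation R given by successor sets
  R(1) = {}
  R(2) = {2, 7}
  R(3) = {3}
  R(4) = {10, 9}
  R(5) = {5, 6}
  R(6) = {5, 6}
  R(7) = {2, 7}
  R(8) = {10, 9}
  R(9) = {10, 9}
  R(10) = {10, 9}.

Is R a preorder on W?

No

Reflexive: no — 1 is not related to itself.
Transitive: yes — every two-step R-path is closed by a direct edge.
So R is not a preorder.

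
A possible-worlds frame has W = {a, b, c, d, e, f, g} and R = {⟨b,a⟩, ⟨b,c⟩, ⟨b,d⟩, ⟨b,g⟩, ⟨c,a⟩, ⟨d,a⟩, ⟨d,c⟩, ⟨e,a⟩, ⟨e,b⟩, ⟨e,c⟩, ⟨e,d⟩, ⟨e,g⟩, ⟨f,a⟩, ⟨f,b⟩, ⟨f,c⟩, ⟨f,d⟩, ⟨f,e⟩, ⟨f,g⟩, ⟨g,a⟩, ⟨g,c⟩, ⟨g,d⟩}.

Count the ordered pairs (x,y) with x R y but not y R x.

Enumerating: (b,a), (b,c), (b,d), (b,g), (c,a), (d,a), (d,c), (e,a), (e,b), (e,c), (e,d), (e,g), … and 9 more.
Total: 21.

21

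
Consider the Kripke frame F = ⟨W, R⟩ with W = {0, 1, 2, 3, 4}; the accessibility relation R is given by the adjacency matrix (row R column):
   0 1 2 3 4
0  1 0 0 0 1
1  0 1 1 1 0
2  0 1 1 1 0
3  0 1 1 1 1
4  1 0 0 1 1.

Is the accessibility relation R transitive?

Transitive: no — 0 R 4 and 4 R 3, but not 0 R 3.

No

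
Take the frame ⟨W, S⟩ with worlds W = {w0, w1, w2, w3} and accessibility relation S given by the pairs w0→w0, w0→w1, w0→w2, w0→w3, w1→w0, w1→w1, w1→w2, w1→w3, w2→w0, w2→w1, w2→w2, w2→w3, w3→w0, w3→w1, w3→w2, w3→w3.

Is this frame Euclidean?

Yes

Euclidean: yes — any two successors of a common world are S-related.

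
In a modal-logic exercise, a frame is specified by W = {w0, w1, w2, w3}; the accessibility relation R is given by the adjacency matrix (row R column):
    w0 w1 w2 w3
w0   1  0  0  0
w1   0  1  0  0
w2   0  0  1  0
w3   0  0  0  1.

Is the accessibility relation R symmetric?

Symmetric: yes — every pair in R has its reverse in R.

Yes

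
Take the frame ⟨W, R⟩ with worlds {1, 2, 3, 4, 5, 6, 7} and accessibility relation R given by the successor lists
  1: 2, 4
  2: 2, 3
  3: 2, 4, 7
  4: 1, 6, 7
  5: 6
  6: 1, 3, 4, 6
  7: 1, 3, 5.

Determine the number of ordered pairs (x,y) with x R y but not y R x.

8

Enumerating: (1,2), (3,4), (4,7), (5,6), (6,1), (6,3), (7,1), (7,5).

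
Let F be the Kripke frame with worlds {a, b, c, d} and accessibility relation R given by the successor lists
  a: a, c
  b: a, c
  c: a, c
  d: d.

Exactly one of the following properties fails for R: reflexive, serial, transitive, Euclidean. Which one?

reflexive

Reflexive: no — b is not related to itself.
Serial: yes — every world has a successor (e.g. a R a).
Transitive: yes — every two-step R-path is closed by a direct edge.
Euclidean: yes — any two successors of a common world are R-related.
Only reflexive fails.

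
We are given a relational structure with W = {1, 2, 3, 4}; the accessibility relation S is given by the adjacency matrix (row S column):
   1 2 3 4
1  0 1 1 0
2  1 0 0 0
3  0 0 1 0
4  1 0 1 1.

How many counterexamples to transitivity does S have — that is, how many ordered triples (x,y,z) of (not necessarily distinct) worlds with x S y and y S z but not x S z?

Enumerating: (1,2,1), (2,1,2), (2,1,3), (4,1,2).

4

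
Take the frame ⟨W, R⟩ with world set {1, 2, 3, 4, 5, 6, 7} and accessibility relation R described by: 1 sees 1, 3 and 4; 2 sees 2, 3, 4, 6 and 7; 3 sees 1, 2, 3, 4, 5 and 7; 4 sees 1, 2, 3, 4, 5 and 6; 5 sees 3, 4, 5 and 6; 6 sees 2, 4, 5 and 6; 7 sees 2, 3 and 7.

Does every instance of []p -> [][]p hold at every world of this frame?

No

By correspondence theory, 4 is valid on a frame iff R is transitive.
Transitive: no — 1 R 3 and 3 R 2, but not 1 R 2.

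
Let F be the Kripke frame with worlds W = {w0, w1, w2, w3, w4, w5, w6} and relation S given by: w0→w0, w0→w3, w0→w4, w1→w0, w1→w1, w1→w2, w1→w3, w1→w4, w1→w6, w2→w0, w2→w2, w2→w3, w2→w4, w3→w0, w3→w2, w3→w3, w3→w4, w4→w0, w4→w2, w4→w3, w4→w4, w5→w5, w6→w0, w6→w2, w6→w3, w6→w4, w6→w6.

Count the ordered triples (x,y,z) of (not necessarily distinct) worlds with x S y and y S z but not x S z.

2

Enumerating: (w0,w3,w2), (w0,w4,w2).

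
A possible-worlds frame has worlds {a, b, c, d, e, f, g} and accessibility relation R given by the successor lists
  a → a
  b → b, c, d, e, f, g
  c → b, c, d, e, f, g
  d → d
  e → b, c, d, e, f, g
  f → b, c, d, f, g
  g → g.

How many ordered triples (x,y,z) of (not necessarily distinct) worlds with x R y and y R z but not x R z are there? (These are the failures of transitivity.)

2

Enumerating: (f,b,e), (f,c,e).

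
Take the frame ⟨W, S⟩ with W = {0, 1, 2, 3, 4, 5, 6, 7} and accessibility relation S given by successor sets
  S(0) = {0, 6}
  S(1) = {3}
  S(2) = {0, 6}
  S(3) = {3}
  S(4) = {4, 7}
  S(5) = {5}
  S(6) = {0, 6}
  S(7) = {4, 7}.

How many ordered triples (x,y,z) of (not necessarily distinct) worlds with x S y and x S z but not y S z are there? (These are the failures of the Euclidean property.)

S is Euclidean; there are no such tuples.

0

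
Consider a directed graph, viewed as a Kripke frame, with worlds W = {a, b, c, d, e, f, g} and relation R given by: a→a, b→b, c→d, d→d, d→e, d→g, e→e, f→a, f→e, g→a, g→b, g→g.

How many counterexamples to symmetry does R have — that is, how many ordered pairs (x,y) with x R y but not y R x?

7

Enumerating: (c,d), (d,e), (d,g), (f,a), (f,e), (g,a), (g,b).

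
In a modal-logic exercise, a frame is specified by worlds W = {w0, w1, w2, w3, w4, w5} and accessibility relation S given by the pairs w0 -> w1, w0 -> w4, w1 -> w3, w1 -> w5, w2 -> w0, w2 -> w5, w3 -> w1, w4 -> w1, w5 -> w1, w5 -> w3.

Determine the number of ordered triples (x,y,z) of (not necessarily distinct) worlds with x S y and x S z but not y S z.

Enumerating: (w0,w1,w1), (w0,w1,w4), (w0,w4,w4), (w1,w3,w3), (w1,w3,w5), (w1,w5,w5), (w2,w0,w0), (w2,w0,w5), (w2,w5,w0), (w2,w5,w5), (w3,w1,w1), (w4,w1,w1), (w5,w1,w1), (w5,w3,w3).

14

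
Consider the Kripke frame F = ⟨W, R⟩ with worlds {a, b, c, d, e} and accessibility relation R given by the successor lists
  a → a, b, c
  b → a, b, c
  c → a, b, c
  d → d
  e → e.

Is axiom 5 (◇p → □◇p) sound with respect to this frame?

Yes

Axiom 5 corresponds to the accessibility relation being Euclidean.
Euclidean: yes — any two successors of a common world are R-related.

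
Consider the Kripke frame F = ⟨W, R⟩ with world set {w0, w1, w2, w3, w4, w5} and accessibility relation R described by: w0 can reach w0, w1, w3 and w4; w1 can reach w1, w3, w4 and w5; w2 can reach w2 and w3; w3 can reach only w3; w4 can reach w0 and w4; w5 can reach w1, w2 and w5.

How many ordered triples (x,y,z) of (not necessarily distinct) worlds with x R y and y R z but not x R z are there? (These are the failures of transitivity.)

8

Enumerating: (w0,w1,w5), (w1,w4,w0), (w1,w5,w2), (w4,w0,w1), (w4,w0,w3), (w5,w1,w3), (w5,w1,w4), (w5,w2,w3).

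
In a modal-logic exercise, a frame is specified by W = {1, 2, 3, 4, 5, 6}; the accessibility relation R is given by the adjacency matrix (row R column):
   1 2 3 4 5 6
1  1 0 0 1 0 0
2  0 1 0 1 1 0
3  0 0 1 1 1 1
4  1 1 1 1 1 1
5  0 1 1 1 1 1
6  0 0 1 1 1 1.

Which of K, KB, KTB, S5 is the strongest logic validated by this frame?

Symmetric (axiom B): yes — every pair in R has its reverse in R.
Reflexive (axiom T): yes — every world is R-related to itself.
Euclidean (axiom 5): no — 4 R 1 and 4 R 2, but not 1 R 2.
So F validates K, KB, KTB; S5 would additionally require R to be Euclidean. The strongest is KTB.

KTB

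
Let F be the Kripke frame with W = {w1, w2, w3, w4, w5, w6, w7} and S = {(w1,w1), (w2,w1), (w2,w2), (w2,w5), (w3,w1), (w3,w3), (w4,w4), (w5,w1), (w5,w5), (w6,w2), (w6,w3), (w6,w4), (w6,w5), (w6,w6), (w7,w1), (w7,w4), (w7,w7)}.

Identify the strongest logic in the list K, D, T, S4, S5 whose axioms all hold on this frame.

T

Serial (axiom D): yes — every world has a successor (e.g. w1 S w1).
Reflexive (axiom T): yes — every world is S-related to itself.
Transitive (axiom 4): no — w6 S w2 and w2 S w1, but not w6 S w1.
Euclidean (axiom 5): no — w2 S w1 and w2 S w5, but not w1 S w5.
So F validates K, D, T; S4 would additionally require S to be transitive. The strongest is T.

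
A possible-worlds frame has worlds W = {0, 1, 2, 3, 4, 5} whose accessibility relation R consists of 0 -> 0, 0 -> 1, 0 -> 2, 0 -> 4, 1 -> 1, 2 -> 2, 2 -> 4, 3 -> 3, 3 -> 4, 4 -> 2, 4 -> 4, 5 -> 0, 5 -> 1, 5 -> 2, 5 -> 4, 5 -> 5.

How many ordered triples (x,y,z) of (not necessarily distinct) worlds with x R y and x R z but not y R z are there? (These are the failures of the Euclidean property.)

Enumerating: (0,1,0), (0,1,2), (0,1,4), (0,2,0), (0,2,1), (0,4,0), (0,4,1), (3,4,3), (5,0,5), (5,1,0), (5,1,2), (5,1,4), … and 7 more.
Total: 19.

19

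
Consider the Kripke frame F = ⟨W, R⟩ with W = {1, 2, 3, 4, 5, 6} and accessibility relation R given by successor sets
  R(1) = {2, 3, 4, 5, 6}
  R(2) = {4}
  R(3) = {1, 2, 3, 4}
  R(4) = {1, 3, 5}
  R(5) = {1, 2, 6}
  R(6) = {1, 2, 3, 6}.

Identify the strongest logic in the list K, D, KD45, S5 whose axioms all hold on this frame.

D

Serial (axiom D): yes — every world has a successor (e.g. 1 R 2).
Euclidean (axiom 5): no — 1 R 2 and 1 R 3, but not 2 R 3.
Transitive (axiom 4): no — 2 R 4 and 4 R 1, but not 2 R 1.
Reflexive (axiom T): no — 1 is not related to itself.
So F validates K, D; KD45 would additionally require R to be Euclidean and transitive. The strongest is D.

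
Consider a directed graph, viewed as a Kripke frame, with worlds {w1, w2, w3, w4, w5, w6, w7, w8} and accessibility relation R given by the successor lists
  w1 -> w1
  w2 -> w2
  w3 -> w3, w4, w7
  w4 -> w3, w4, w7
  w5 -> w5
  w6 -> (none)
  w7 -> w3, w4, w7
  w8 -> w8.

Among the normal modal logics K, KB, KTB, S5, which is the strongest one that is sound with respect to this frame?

KB

Symmetric (axiom B): yes — every pair in R has its reverse in R.
Reflexive (axiom T): no — w6 is not related to itself.
Euclidean (axiom 5): yes — any two successors of a common world are R-related.
So F validates K, KB; KTB would additionally require R to be reflexive. The strongest is KB.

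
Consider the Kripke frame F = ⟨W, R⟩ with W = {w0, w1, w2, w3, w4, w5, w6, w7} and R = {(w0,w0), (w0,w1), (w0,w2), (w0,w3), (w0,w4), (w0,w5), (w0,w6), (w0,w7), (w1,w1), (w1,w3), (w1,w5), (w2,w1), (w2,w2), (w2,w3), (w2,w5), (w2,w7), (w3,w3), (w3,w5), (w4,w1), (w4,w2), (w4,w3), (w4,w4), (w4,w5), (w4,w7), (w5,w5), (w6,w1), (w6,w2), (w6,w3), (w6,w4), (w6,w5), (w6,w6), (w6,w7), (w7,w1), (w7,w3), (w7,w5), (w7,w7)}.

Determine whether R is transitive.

Yes

Transitive: yes — every two-step R-path is closed by a direct edge.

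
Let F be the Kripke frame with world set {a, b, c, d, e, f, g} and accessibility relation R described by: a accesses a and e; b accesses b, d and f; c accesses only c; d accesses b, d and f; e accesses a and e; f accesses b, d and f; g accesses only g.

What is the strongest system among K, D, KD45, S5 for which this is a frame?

S5

Serial (axiom D): yes — every world has a successor (e.g. a R a).
Euclidean (axiom 5): yes — any two successors of a common world are R-related.
Transitive (axiom 4): yes — every two-step R-path is closed by a direct edge.
Reflexive (axiom T): yes — every world is R-related to itself.
So F validates K, D, KD45, S5. The strongest is S5.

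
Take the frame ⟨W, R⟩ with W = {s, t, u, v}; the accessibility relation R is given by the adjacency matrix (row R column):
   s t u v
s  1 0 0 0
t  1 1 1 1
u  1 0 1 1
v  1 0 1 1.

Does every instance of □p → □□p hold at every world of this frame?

The schema 4 characterises exactly the transitive frames.
Transitive: yes — every two-step R-path is closed by a direct edge.

Yes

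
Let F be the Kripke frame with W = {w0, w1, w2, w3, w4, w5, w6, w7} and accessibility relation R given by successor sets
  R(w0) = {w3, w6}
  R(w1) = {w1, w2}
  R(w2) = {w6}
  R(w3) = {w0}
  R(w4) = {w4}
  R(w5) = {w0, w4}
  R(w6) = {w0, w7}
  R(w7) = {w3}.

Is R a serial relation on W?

Yes

Serial: yes — every world has a successor (e.g. w0 R w3).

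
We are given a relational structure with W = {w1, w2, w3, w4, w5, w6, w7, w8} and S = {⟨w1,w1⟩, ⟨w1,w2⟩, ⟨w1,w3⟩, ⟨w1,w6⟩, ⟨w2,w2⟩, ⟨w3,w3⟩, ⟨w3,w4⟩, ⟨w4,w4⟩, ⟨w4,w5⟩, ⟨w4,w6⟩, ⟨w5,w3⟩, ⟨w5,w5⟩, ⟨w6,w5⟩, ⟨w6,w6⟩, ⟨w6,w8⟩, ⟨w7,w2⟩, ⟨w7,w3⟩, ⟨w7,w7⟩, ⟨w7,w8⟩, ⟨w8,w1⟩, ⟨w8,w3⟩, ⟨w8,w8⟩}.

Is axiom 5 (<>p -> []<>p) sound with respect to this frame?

No

By correspondence theory, 5 is valid on a frame iff S is Euclidean.
Euclidean: no — w1 S w2 and w1 S w3, but not w2 S w3.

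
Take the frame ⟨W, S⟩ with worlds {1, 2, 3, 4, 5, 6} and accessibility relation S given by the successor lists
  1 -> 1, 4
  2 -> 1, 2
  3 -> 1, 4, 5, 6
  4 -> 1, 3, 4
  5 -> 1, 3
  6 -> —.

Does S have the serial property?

Serial: no — 6 has no S-successor.

No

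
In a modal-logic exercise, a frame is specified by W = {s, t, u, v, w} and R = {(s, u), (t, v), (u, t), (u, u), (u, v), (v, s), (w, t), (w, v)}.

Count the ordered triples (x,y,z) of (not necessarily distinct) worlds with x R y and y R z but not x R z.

6

Enumerating: (s,u,t), (s,u,v), (t,v,s), (u,v,s), (v,s,u), (w,v,s).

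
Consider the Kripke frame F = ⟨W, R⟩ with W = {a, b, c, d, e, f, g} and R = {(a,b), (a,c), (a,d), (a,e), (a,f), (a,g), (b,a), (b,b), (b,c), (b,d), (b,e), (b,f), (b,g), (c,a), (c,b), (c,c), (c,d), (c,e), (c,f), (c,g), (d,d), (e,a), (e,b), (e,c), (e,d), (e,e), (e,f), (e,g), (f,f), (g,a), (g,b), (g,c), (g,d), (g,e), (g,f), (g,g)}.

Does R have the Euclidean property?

No

Euclidean: no — a R d and a R b, but not d R b.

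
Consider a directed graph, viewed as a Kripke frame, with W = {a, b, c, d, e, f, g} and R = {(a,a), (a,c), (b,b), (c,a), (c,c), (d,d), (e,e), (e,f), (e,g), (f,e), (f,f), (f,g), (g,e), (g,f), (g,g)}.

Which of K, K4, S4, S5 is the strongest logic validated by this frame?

S5

Transitive (axiom 4): yes — every two-step R-path is closed by a direct edge.
Reflexive (axiom T): yes — every world is R-related to itself.
Euclidean (axiom 5): yes — any two successors of a common world are R-related.
So F validates K, K4, S4, S5. The strongest is S5.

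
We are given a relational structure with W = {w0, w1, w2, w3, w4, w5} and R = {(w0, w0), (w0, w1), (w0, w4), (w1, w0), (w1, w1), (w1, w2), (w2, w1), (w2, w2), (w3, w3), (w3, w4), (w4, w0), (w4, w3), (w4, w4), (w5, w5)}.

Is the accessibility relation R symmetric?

Symmetric: yes — every pair in R has its reverse in R.

Yes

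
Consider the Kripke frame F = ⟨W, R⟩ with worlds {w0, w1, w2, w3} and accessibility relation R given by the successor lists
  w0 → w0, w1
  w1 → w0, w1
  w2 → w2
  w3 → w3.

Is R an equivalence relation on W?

Yes

Reflexive: yes — every world is R-related to itself.
Symmetric: yes — every pair in R has its reverse in R.
Transitive: yes — every two-step R-path is closed by a direct edge.
So R is an equivalence relation.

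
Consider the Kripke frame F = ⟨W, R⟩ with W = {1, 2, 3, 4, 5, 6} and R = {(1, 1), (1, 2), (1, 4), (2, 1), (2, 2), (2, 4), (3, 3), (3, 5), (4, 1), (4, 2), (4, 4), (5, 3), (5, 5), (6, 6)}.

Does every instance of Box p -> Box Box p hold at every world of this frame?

The schema 4 characterises exactly the transitive frames.
Transitive: yes — every two-step R-path is closed by a direct edge.

Yes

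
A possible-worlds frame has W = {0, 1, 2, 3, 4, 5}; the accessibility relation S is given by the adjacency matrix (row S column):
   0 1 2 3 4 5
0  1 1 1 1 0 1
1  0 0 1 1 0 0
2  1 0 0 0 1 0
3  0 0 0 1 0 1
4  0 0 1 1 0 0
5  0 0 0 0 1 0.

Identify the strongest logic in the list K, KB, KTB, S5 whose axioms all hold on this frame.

Symmetric (axiom B): no — 0 S 1 but not 1 S 0.
Reflexive (axiom T): no — 1 is not related to itself.
Euclidean (axiom 5): no — 0 S 1 and 0 S 5, but not 1 S 5.
So F validates K; KB would additionally require S to be symmetric. The strongest is K.

K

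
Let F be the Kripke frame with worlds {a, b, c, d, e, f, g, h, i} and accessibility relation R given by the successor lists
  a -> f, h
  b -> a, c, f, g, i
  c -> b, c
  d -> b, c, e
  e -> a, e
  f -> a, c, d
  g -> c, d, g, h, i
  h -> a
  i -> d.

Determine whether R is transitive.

Transitive: no — a R f and f R c, but not a R c.

No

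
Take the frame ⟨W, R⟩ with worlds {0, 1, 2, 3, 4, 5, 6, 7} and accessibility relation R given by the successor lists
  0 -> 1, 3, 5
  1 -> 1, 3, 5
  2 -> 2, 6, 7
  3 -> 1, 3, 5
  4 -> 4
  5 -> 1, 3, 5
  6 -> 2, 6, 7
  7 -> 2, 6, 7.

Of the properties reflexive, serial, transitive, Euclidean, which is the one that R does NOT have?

reflexive

Reflexive: no — 0 is not related to itself.
Serial: yes — every world has a successor (e.g. 0 R 1).
Transitive: yes — every two-step R-path is closed by a direct edge.
Euclidean: yes — any two successors of a common world are R-related.
Only reflexive fails.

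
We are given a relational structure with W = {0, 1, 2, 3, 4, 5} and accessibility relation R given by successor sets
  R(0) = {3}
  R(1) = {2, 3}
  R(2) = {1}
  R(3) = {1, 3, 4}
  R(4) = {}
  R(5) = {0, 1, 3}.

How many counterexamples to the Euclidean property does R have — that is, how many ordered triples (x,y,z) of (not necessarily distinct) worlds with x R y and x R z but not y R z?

Enumerating: (1,2,2), (1,2,3), (1,3,2), (2,1,1), (3,1,1), (3,1,4), (3,4,1), (3,4,3), (3,4,4), (5,0,0), (5,0,1), (5,1,0), (5,1,1), (5,3,0).

14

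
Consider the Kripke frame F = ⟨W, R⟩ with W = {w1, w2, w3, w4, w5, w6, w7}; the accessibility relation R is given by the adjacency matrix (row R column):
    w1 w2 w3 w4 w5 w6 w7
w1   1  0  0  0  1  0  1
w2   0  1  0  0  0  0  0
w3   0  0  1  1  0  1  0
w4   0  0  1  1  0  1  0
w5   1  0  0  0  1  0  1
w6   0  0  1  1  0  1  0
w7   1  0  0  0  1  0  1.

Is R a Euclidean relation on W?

Yes

Euclidean: yes — any two successors of a common world are R-related.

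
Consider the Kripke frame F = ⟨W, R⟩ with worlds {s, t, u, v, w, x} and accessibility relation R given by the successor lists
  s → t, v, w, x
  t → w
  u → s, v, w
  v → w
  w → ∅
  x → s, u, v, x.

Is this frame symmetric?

No

Symmetric: no — s R t but not t R s.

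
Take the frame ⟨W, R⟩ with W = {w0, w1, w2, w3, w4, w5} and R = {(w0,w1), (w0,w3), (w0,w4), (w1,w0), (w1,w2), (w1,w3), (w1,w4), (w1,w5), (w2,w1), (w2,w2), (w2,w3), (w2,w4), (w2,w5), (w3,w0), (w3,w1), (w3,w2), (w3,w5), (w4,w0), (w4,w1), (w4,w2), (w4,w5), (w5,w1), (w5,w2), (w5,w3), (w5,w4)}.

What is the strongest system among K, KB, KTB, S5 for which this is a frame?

Symmetric (axiom B): yes — every pair in R has its reverse in R.
Reflexive (axiom T): no — w0 is not related to itself.
Euclidean (axiom 5): no — w0 R w3 and w0 R w4, but not w3 R w4.
So F validates K, KB; KTB would additionally require R to be reflexive. The strongest is KB.

KB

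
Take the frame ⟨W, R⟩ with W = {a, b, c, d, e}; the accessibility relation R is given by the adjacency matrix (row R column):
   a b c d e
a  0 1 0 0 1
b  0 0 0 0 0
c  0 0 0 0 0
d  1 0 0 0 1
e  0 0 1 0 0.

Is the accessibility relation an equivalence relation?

Reflexive: no — a is not related to itself.
Symmetric: no — a R b but not b R a.
Transitive: no — a R e and e R c, but not a R c.
So R is not an equivalence relation.

No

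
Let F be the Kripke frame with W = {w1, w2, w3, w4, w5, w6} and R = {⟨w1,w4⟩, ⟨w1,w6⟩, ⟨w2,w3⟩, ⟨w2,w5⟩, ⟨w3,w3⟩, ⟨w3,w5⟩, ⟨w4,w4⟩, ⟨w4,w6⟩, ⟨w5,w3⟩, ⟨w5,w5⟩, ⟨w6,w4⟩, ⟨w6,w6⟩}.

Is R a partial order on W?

No

Reflexive: no — w1 is not related to itself.
Transitive: yes — every two-step R-path is closed by a direct edge.
Antisymmetric: no — w3 R w5 and w5 R w3 with w3 ≠ w5.
So R is not a partial order.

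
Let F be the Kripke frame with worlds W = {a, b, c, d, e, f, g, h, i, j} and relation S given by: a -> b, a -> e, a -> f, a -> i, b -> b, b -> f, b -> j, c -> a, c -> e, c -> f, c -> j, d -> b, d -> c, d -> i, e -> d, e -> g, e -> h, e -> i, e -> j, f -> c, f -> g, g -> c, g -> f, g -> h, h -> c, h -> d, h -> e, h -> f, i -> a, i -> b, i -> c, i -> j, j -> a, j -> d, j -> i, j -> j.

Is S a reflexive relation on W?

No

Reflexive: no — a is not related to itself.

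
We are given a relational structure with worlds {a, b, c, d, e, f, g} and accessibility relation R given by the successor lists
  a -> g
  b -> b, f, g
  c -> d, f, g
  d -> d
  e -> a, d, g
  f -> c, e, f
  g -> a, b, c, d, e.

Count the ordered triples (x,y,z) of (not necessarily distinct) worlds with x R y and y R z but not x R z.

31

Enumerating: (a,g,a), (a,g,b), (a,g,c), (a,g,d), (a,g,e), (b,f,c), (b,f,e), (b,g,a), (b,g,c), (b,g,d), (b,g,e), (c,f,c), … and 19 more.
Total: 31.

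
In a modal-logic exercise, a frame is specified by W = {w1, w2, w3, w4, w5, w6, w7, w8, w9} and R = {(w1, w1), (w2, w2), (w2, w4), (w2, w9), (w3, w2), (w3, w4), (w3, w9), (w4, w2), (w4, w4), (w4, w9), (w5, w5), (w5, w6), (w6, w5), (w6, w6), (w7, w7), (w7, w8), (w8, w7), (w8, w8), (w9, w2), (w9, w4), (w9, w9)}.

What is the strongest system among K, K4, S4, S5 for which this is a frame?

Transitive (axiom 4): yes — every two-step R-path is closed by a direct edge.
Reflexive (axiom T): no — w3 is not related to itself.
Euclidean (axiom 5): yes — any two successors of a common world are R-related.
So F validates K, K4; S4 would additionally require R to be reflexive. The strongest is K4.

K4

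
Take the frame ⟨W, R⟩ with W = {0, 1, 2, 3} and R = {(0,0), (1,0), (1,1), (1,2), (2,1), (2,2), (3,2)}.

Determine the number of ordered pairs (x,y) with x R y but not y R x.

2

Enumerating: (1,0), (3,2).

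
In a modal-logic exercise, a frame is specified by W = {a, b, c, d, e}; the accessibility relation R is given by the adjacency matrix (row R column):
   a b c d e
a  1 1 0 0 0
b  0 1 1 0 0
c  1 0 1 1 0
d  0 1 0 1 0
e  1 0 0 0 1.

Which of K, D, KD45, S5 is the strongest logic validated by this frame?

Serial (axiom D): yes — every world has a successor (e.g. a R a).
Euclidean (axiom 5): no — c R a and c R d, but not a R d.
Transitive (axiom 4): no — a R b and b R c, but not a R c.
Reflexive (axiom T): yes — every world is R-related to itself.
So F validates K, D; KD45 would additionally require R to be Euclidean and transitive. The strongest is D.

D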